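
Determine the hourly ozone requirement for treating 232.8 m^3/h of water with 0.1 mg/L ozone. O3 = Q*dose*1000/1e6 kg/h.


O3 demand (mg/h) = Q * dose * 1000 = 232.8 * 0.1 * 1000 = 23280 mg/h
Convert mg to kg: 23280 / 1e6 = 0.02328 kg/h

0.02328 kg/h


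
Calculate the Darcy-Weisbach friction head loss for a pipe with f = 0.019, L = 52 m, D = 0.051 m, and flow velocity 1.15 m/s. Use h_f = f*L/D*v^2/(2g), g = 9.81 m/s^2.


v^2 = 1.15^2 = 1.3225 m^2/s^2
L/D = 52/0.051 = 1019.6078
h_f = f*(L/D)*v^2/(2g) = 0.019 * 1019.6078 * 1.3225 / 19.62 = 1.30582 m

1.30582 m


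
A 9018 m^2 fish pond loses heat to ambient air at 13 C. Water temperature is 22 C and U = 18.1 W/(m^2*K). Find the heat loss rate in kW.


Temperature difference dT = 22 - 13 = 9 K
Heat loss (W) = U * A * dT = 18.1 * 9018 * 9 = 1469032.2 W
Convert to kW: 1469032.2 / 1000 = 1469.0322 kW

1469.0322 kW


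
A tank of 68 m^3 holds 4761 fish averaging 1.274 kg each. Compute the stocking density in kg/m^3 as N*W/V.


Total biomass = 4761 fish * 1.274 kg = 6065.514 kg
Density = total biomass / volume = 6065.514 / 68 = 89.1987 kg/m^3

89.1987 kg/m^3


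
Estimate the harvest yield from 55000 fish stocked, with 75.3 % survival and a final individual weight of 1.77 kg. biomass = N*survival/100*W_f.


Survivors = 55000 * 75.3/100 = 41415 fish
Harvest biomass = survivors * W_f = 41415 * 1.77 = 73304.55 kg

73304.55 kg


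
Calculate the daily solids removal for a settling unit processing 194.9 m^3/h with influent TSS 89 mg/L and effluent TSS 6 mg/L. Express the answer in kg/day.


Concentration drop: TSS_in - TSS_out = 89 - 6 = 83 mg/L
Hourly solids removed = Q * dTSS = 194.9 m^3/h * 83 mg/L = 16176.7 g/h  (m^3/h * mg/L = g/h)
Daily solids removed = 16176.7 * 24 = 388240.8 g/day
Convert g to kg: 388240.8 / 1000 = 388.2408 kg/day

388.2408 kg/day


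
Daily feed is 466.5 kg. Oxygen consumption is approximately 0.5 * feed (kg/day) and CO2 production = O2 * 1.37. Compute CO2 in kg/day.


O2 = 466.5 * 0.5 = 233.25
CO2 = 233.25 * 1.37 = 319.5525

319.5525 kg/day


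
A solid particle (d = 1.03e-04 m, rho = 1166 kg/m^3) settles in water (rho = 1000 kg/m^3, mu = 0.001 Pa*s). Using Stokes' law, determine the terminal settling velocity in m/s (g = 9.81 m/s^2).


Density difference: rho_p - rho_f = 1166 - 1000 = 166 kg/m^3
d^2 = (1.03e-04)^2 = 1.0609e-08 m^2
Numerator = (rho_p - rho_f) * g * d^2 = 166 * 9.81 * 1.0609e-08 = 1.7276332e-05
Denominator = 18 * mu = 18 * 0.001 = 0.018
v_s = 1.7276332e-05 / 0.018 = 9.59796e-04 m/s
Check: Re = rho_f * v_s * d / mu = 1000 * 9.59796e-04 * 1.03e-04 / 0.001 = 0.0989 < 1, so Stokes' law applies.

9.59796e-04 m/s


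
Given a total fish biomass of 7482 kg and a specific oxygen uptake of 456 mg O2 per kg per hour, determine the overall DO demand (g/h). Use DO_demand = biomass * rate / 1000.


Total O2 consumption (mg/h) = 7482 kg * 456 mg/(kg*h) = 3411792 mg/h
Convert to g/h: 3411792 / 1000 = 3411.792 g/h

3411.792 g/h


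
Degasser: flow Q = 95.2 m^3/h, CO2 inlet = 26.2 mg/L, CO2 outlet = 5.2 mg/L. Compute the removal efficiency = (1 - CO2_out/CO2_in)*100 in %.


CO2_out / CO2_in = 5.2 / 26.2 = 0.19847328
Fraction remaining = 0.19847328
efficiency = (1 - 0.19847328) * 100 = 80.1527 %

80.1527 %


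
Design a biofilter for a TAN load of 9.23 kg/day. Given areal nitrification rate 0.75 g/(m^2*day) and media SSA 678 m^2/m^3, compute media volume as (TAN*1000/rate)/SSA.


A = 9.23*1000 / 0.75 = 12306.667 m^2
V = 12306.667 / 678 = 18.1514

18.1514 m^3


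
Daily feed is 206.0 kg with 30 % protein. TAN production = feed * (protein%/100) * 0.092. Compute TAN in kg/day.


Protein in feed = 206.0 * 30/100 = 61.8 kg/day
TAN = protein * 0.092 = 61.8 * 0.092 = 5.6856 kg/day

5.6856 kg/day


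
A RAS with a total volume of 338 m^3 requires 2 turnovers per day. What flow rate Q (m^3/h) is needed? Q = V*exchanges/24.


Daily recirculation volume = 338 m^3 * 2 = 676 m^3/day
Flow rate Q = daily volume / 24 h = 676 / 24 = 28.1667 m^3/h

28.1667 m^3/h


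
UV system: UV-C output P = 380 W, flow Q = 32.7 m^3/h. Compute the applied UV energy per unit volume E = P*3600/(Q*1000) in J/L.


Energy delivered per hour = 380 W * 3600 s = 1368000 J/h
Volume treated per hour = 32.7 m^3/h * 1000 = 32700 L/h
dose = 1368000 / 32700 = 41.8349 J/L

41.8349 J/L


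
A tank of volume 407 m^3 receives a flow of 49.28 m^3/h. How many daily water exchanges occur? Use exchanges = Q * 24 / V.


Daily flow volume = 49.28 m^3/h * 24 h = 1182.72 m^3/day
Exchanges = daily flow / tank volume = 1182.72 / 407 = 2.90595 exchanges/day

2.90595 exchanges/day


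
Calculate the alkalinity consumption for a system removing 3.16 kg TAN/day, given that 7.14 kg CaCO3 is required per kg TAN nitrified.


Alkalinity factor: 7.14 kg CaCO3 consumed per kg TAN nitrified
alk = 3.16 kg TAN * 7.14 = 22.5624 kg CaCO3/day

22.5624 kg CaCO3/day


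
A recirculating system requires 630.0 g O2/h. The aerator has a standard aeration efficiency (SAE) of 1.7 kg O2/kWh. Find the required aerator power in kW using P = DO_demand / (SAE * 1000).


SAE in g O2/kWh = 1.7 * 1000 = 1700 g/kWh
P = DO_demand / SAE_g = 630.0 / 1700 = 0.370588 kW

0.370588 kW


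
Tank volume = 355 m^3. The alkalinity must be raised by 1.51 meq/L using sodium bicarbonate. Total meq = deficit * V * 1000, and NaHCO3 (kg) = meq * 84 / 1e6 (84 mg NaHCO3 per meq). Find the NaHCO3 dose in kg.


Tank volume in L = 355 m^3 * 1000 = 355000 L
Total meq required = 1.51 meq/L * 355000 L = 536050 meq
NaHCO3 mass = 536050 meq * 84 mg/meq / 1e6 = 45.0282 kg

45.0282 kg


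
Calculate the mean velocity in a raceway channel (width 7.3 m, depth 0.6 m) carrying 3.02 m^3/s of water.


Cross-sectional area = W * d = 7.3 * 0.6 = 4.38 m^2
Velocity = Q / A = 3.02 / 4.38 = 0.689498 m/s

0.689498 m/s


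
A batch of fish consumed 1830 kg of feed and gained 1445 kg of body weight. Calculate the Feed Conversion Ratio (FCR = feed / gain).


FCR = feed consumed / weight gained
FCR = 1830 kg / 1445 kg = 1.26644

1.26644


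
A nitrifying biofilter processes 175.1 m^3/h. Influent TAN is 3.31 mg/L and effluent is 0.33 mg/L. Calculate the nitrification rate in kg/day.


Concentration drop: TAN_in - TAN_out = 3.31 - 0.33 = 2.98 mg/L
Hourly TAN removed = Q * dTAN = 175.1 m^3/h * 2.98 mg/L = 521.798 g/h  (m^3/h * mg/L = g/h)
Daily TAN removed = 521.798 * 24 = 12523.152 g/day
Convert to kg/day: 12523.152 / 1000 = 12.523152 kg/day

12.523152 kg/day


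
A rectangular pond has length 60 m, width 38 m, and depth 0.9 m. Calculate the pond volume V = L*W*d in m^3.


Base area = L * W = 60 * 38 = 2280 m^2
Volume = area * depth = 2280 * 0.9 = 2052 m^3

2052 m^3


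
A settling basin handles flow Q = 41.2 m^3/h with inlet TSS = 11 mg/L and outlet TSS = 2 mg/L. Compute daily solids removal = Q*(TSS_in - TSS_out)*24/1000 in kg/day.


Concentration drop: TSS_in - TSS_out = 11 - 2 = 9 mg/L
Hourly solids removed = Q * dTSS = 41.2 m^3/h * 9 mg/L = 370.8 g/h  (m^3/h * mg/L = g/h)
Daily solids removed = 370.8 * 24 = 8899.2 g/day
Convert g to kg: 8899.2 / 1000 = 8.8992 kg/day

8.8992 kg/day


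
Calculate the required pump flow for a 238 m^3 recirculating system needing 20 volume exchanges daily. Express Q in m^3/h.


Daily recirculation volume = 238 m^3 * 20 = 4760 m^3/day
Flow rate Q = daily volume / 24 h = 4760 / 24 = 198.333 m^3/h

198.333 m^3/h


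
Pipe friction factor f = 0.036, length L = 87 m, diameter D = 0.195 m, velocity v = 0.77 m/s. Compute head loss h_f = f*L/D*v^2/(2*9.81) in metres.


v^2 = 0.77^2 = 0.5929 m^2/s^2
L/D = 87/0.195 = 446.15385
h_f = f*(L/D)*v^2/(2g) = 0.036 * 446.15385 * 0.5929 / 19.62 = 0.485366 m

0.485366 m


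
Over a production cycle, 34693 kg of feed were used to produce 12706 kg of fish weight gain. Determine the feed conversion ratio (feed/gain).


FCR = feed consumed / weight gained
FCR = 34693 kg / 12706 kg = 2.73044

2.73044


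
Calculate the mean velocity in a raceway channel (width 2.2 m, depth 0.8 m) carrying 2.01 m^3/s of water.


Cross-sectional area = W * d = 2.2 * 0.8 = 1.76 m^2
Velocity = Q / A = 2.01 / 1.76 = 1.14205 m/s

1.14205 m/s


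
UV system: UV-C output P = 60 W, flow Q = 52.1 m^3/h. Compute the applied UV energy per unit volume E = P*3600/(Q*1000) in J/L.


Energy delivered per hour = 60 W * 3600 s = 216000 J/h
Volume treated per hour = 52.1 m^3/h * 1000 = 52100 L/h
dose = 216000 / 52100 = 4.14587 J/L

4.14587 J/L


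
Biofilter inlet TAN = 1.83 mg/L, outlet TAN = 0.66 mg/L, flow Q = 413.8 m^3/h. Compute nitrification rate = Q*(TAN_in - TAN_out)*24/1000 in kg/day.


Concentration drop: TAN_in - TAN_out = 1.83 - 0.66 = 1.17 mg/L
Hourly TAN removed = Q * dTAN = 413.8 m^3/h * 1.17 mg/L = 484.146 g/h  (m^3/h * mg/L = g/h)
Daily TAN removed = 484.146 * 24 = 11619.504 g/day
Convert to kg/day: 11619.504 / 1000 = 11.619504 kg/day

11.619504 kg/day


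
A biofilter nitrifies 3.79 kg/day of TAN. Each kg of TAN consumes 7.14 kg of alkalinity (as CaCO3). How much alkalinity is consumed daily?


Alkalinity factor: 7.14 kg CaCO3 consumed per kg TAN nitrified
alk = 3.79 kg TAN * 7.14 = 27.0606 kg CaCO3/day

27.0606 kg CaCO3/day


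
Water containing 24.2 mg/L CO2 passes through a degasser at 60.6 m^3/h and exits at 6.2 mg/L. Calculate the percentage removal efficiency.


CO2_out / CO2_in = 6.2 / 24.2 = 0.25619835
Fraction remaining = 0.25619835
efficiency = (1 - 0.25619835) * 100 = 74.3802 %

74.3802 %


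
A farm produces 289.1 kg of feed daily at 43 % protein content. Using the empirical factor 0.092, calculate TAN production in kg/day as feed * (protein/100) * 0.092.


Protein in feed = 289.1 * 43/100 = 124.313 kg/day
TAN = protein * 0.092 = 124.313 * 0.092 = 11.436796 kg/day

11.436796 kg/day


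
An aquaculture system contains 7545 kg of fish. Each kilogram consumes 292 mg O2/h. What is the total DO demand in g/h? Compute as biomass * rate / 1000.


Total O2 consumption (mg/h) = 7545 kg * 292 mg/(kg*h) = 2203140 mg/h
Convert to g/h: 2203140 / 1000 = 2203.14 g/h

2203.14 g/h


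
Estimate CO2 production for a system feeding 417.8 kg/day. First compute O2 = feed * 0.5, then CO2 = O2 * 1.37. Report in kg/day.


O2 = 417.8 * 0.5 = 208.9
CO2 = 208.9 * 1.37 = 286.193

286.193 kg/day


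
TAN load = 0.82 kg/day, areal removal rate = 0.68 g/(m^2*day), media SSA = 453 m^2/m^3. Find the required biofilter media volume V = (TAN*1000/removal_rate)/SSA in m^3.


A = 0.82*1000 / 0.68 = 1205.8824 m^2
V = 1205.8824 / 453 = 2.66199

2.66199 m^3


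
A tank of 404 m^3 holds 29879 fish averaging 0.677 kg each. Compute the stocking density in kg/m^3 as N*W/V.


Total biomass = 29879 fish * 0.677 kg = 20228.083 kg
Density = total biomass / volume = 20228.083 / 404 = 50.0695 kg/m^3

50.0695 kg/m^3


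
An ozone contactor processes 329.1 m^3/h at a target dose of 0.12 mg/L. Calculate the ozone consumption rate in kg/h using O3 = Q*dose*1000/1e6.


O3 demand (mg/h) = Q * dose * 1000 = 329.1 * 0.12 * 1000 = 39492 mg/h
Convert mg to kg: 39492 / 1e6 = 0.039492 kg/h

0.039492 kg/h


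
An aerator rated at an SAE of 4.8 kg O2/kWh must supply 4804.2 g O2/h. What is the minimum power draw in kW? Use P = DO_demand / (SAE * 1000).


SAE in g O2/kWh = 4.8 * 1000 = 4800 g/kWh
P = DO_demand / SAE_g = 4804.2 / 4800 = 1.00087 kW

1.00087 kW


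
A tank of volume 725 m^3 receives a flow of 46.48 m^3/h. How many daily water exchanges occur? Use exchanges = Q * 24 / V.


Daily flow volume = 46.48 m^3/h * 24 h = 1115.52 m^3/day
Exchanges = daily flow / tank volume = 1115.52 / 725 = 1.53865 exchanges/day

1.53865 exchanges/day


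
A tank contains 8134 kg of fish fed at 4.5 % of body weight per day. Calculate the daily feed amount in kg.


Feeding rate fraction = 4.5% / 100 = 0.045
Daily feed = 8134 kg * 0.045 = 366.03 kg/day

366.03 kg/day


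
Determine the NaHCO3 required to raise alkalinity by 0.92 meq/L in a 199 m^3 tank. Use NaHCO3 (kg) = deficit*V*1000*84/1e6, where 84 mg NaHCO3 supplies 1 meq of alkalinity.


Tank volume in L = 199 m^3 * 1000 = 199000 L
Total meq required = 0.92 meq/L * 199000 L = 183080 meq
NaHCO3 mass = 183080 meq * 84 mg/meq / 1e6 = 15.3787 kg

15.3787 kg


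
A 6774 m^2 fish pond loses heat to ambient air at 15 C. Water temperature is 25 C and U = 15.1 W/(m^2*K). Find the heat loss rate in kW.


Temperature difference dT = 25 - 15 = 10 K
Heat loss (W) = U * A * dT = 15.1 * 6774 * 10 = 1022874 W
Convert to kW: 1022874 / 1000 = 1022.874 kW

1022.874 kW


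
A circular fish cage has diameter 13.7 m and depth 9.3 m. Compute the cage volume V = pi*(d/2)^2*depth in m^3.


r = d/2 = 13.7/2 = 6.85 m
Base area = pi*r^2 = pi*6.85^2 = 147.41138 m^2
Volume = 147.41138 * 9.3 = 1370.93 m^3

1370.93 m^3


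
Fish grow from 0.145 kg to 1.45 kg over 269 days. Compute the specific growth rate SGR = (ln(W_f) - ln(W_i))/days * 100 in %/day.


ln(W_f) = ln(1.45) = 0.37156356
ln(W_i) = ln(0.145) = -1.9310215
ln(W_f) - ln(W_i) = 0.37156356 - -1.9310215 = 2.3025851
SGR = 2.3025851 / 269 * 100 = 0.85598 %/day

0.85598 %/day


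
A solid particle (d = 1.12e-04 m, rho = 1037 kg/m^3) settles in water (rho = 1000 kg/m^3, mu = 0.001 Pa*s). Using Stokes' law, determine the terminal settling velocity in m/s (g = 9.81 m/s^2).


Density difference: rho_p - rho_f = 1037 - 1000 = 37 kg/m^3
d^2 = (1.12e-04)^2 = 1.2544e-08 m^2
Numerator = (rho_p - rho_f) * g * d^2 = 37 * 9.81 * 1.2544e-08 = 4.5530957e-06
Denominator = 18 * mu = 18 * 0.001 = 0.018
v_s = 4.5530957e-06 / 0.018 = 2.5295e-04 m/s
Check: Re = rho_f * v_s * d / mu = 1000 * 2.5295e-04 * 1.12e-04 / 0.001 = 0.0283 < 1, so Stokes' law applies.

2.5295e-04 m/s


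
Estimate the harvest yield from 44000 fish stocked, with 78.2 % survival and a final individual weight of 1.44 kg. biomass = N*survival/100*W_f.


Survivors = 44000 * 78.2/100 = 34408 fish
Harvest biomass = survivors * W_f = 34408 * 1.44 = 49547.52 kg

49547.52 kg


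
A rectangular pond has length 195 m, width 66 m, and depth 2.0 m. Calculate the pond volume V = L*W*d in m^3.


Base area = L * W = 195 * 66 = 12870 m^2
Volume = area * depth = 12870 * 2.0 = 25740 m^3

25740 m^3


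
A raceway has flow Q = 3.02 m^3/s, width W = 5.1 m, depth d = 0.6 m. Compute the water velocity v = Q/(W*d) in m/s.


Cross-sectional area = W * d = 5.1 * 0.6 = 3.06 m^2
Velocity = Q / A = 3.02 / 3.06 = 0.986928 m/s

0.986928 m/s


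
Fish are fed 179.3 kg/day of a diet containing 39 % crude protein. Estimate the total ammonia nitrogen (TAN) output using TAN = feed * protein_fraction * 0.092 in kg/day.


Protein in feed = 179.3 * 39/100 = 69.927 kg/day
TAN = protein * 0.092 = 69.927 * 0.092 = 6.433284 kg/day

6.433284 kg/day


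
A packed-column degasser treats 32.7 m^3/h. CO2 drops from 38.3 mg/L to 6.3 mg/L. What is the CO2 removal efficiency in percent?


CO2_out / CO2_in = 6.3 / 38.3 = 0.16449086
Fraction remaining = 0.16449086
efficiency = (1 - 0.16449086) * 100 = 83.5509 %

83.5509 %


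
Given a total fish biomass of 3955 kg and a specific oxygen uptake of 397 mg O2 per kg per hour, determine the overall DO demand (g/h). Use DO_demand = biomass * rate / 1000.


Total O2 consumption (mg/h) = 3955 kg * 397 mg/(kg*h) = 1570135 mg/h
Convert to g/h: 1570135 / 1000 = 1570.135 g/h

1570.135 g/h


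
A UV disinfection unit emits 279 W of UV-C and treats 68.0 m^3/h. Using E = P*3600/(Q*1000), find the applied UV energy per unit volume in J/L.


Energy delivered per hour = 279 W * 3600 s = 1004400 J/h
Volume treated per hour = 68.0 m^3/h * 1000 = 68000 L/h
dose = 1004400 / 68000 = 14.7706 J/L

14.7706 J/L


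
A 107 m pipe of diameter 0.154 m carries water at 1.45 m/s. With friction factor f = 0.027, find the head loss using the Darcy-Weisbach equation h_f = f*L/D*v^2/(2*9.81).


v^2 = 1.45^2 = 2.1025 m^2/s^2
L/D = 107/0.154 = 694.80519
h_f = f*(L/D)*v^2/(2g) = 0.027 * 694.80519 * 2.1025 / 19.62 = 2.01031 m

2.01031 m


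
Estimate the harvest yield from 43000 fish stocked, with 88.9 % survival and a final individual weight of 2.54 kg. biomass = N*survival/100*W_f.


Survivors = 43000 * 88.9/100 = 38227 fish
Harvest biomass = survivors * W_f = 38227 * 2.54 = 97096.58 kg

97096.58 kg


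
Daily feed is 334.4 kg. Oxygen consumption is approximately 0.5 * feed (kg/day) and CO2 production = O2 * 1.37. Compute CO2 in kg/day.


O2 = 334.4 * 0.5 = 167.2
CO2 = 167.2 * 1.37 = 229.064

229.064 kg/day


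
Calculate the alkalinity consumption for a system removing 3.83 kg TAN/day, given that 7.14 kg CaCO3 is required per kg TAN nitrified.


Alkalinity factor: 7.14 kg CaCO3 consumed per kg TAN nitrified
alk = 3.83 kg TAN * 7.14 = 27.3462 kg CaCO3/day

27.3462 kg CaCO3/day


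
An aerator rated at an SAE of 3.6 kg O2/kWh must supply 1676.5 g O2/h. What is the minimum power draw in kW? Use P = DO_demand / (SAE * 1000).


SAE in g O2/kWh = 3.6 * 1000 = 3600 g/kWh
P = DO_demand / SAE_g = 1676.5 / 3600 = 0.465694 kW

0.465694 kW


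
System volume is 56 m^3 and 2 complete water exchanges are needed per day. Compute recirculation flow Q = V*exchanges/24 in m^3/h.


Daily recirculation volume = 56 m^3 * 2 = 112 m^3/day
Flow rate Q = daily volume / 24 h = 112 / 24 = 4.66667 m^3/h

4.66667 m^3/h


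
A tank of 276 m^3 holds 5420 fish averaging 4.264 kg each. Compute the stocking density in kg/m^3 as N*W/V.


Total biomass = 5420 fish * 4.264 kg = 23110.88 kg
Density = total biomass / volume = 23110.88 / 276 = 83.7351 kg/m^3

83.7351 kg/m^3


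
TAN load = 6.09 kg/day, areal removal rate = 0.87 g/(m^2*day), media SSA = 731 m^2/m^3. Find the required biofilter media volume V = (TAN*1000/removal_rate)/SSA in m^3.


A = 6.09*1000 / 0.87 = 7000 m^2
V = 7000 / 731 = 9.57592

9.57592 m^3


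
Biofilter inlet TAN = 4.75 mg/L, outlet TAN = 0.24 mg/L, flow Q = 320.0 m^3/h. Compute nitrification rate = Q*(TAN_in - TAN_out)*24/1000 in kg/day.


Concentration drop: TAN_in - TAN_out = 4.75 - 0.24 = 4.51 mg/L
Hourly TAN removed = Q * dTAN = 320.0 m^3/h * 4.51 mg/L = 1443.2 g/h  (m^3/h * mg/L = g/h)
Daily TAN removed = 1443.2 * 24 = 34636.8 g/day
Convert to kg/day: 34636.8 / 1000 = 34.6368 kg/day

34.6368 kg/day


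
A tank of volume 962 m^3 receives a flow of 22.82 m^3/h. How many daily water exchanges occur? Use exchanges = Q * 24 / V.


Daily flow volume = 22.82 m^3/h * 24 h = 547.68 m^3/day
Exchanges = daily flow / tank volume = 547.68 / 962 = 0.569314 exchanges/day

0.569314 exchanges/day


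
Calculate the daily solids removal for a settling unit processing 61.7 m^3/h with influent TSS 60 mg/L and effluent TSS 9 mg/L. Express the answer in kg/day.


Concentration drop: TSS_in - TSS_out = 60 - 9 = 51 mg/L
Hourly solids removed = Q * dTSS = 61.7 m^3/h * 51 mg/L = 3146.7 g/h  (m^3/h * mg/L = g/h)
Daily solids removed = 3146.7 * 24 = 75520.8 g/day
Convert g to kg: 75520.8 / 1000 = 75.5208 kg/day

75.5208 kg/day


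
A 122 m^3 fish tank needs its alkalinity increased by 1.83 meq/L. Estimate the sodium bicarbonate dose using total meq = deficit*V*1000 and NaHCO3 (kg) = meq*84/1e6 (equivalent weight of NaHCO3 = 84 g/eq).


Tank volume in L = 122 m^3 * 1000 = 122000 L
Total meq required = 1.83 meq/L * 122000 L = 223260 meq
NaHCO3 mass = 223260 meq * 84 mg/meq / 1e6 = 18.7538 kg

18.7538 kg


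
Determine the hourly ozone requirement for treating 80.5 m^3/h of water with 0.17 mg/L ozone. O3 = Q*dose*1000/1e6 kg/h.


O3 demand (mg/h) = Q * dose * 1000 = 80.5 * 0.17 * 1000 = 13685 mg/h
Convert mg to kg: 13685 / 1e6 = 0.013685 kg/h

0.013685 kg/h


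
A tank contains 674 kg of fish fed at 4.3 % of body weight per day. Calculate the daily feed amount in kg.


Feeding rate fraction = 4.3% / 100 = 0.043
Daily feed = 674 kg * 0.043 = 28.982 kg/day

28.982 kg/day


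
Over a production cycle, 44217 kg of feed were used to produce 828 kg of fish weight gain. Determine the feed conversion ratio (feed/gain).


FCR = feed consumed / weight gained
FCR = 44217 kg / 828 kg = 53.4022

53.4022


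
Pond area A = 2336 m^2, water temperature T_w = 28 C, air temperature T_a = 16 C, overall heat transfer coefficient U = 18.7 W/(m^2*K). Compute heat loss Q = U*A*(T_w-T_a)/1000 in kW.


Temperature difference dT = 28 - 16 = 12 K
Heat loss (W) = U * A * dT = 18.7 * 2336 * 12 = 524198.4 W
Convert to kW: 524198.4 / 1000 = 524.1984 kW

524.1984 kW


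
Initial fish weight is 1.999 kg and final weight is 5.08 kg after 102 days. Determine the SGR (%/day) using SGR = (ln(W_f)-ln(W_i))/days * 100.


ln(W_f) = ln(5.08) = 1.6253113
ln(W_i) = ln(1.999) = 0.69264706
ln(W_f) - ln(W_i) = 1.6253113 - 0.69264706 = 0.93266424
SGR = 0.93266424 / 102 * 100 = 0.914377 %/day

0.914377 %/day


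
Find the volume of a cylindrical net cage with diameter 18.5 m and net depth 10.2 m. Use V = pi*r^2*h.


r = d/2 = 18.5/2 = 9.25 m
Base area = pi*r^2 = pi*9.25^2 = 268.80252 m^2
Volume = 268.80252 * 10.2 = 2741.79 m^3

2741.79 m^3


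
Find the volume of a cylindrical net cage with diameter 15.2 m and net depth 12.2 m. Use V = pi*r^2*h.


r = d/2 = 15.2/2 = 7.6 m
Base area = pi*r^2 = pi*7.6^2 = 181.45839 m^2
Volume = 181.45839 * 12.2 = 2213.79 m^3

2213.79 m^3


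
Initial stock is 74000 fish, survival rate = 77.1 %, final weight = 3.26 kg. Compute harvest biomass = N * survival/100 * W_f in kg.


Survivors = 74000 * 77.1/100 = 57054 fish
Harvest biomass = survivors * W_f = 57054 * 3.26 = 185996.04 kg

185996.04 kg


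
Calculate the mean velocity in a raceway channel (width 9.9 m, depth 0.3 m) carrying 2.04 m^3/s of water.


Cross-sectional area = W * d = 9.9 * 0.3 = 2.97 m^2
Velocity = Q / A = 2.04 / 2.97 = 0.686869 m/s

0.686869 m/s


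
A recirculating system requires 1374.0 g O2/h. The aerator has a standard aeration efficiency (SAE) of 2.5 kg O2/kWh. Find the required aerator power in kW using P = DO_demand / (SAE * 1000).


SAE in g O2/kWh = 2.5 * 1000 = 2500 g/kWh
P = DO_demand / SAE_g = 1374.0 / 2500 = 0.5496 kW

0.5496 kW


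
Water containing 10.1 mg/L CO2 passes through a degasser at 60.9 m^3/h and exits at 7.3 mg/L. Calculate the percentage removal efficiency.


CO2_out / CO2_in = 7.3 / 10.1 = 0.72277228
Fraction remaining = 0.72277228
efficiency = (1 - 0.72277228) * 100 = 27.7228 %

27.7228 %


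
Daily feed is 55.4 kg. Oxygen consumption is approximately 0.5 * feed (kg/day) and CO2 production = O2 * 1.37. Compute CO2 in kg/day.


O2 = 55.4 * 0.5 = 27.7
CO2 = 27.7 * 1.37 = 37.949

37.949 kg/day


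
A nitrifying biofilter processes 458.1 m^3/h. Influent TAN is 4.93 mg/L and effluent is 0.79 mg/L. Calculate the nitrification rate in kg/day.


Concentration drop: TAN_in - TAN_out = 4.93 - 0.79 = 4.14 mg/L
Hourly TAN removed = Q * dTAN = 458.1 m^3/h * 4.14 mg/L = 1896.534 g/h  (m^3/h * mg/L = g/h)
Daily TAN removed = 1896.534 * 24 = 45516.816 g/day
Convert to kg/day: 45516.816 / 1000 = 45.516816 kg/day

45.516816 kg/day


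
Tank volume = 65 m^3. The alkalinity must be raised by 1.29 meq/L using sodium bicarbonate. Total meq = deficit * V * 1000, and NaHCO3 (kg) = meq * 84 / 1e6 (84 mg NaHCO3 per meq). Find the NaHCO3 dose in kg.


Tank volume in L = 65 m^3 * 1000 = 65000 L
Total meq required = 1.29 meq/L * 65000 L = 83850 meq
NaHCO3 mass = 83850 meq * 84 mg/meq / 1e6 = 7.0434 kg

7.0434 kg


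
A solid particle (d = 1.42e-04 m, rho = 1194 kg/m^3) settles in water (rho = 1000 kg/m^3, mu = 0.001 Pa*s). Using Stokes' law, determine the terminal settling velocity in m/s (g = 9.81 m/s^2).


Density difference: rho_p - rho_f = 1194 - 1000 = 194 kg/m^3
d^2 = (1.42e-04)^2 = 2.0164e-08 m^2
Numerator = (rho_p - rho_f) * g * d^2 = 194 * 9.81 * 2.0164e-08 = 3.8374915e-05
Denominator = 18 * mu = 18 * 0.001 = 0.018
v_s = 3.8374915e-05 / 0.018 = 0.00213194 m/s
Check: Re = rho_f * v_s * d / mu = 1000 * 0.00213194 * 1.42e-04 / 0.001 = 0.303 < 1, so Stokes' law applies.

0.00213194 m/s


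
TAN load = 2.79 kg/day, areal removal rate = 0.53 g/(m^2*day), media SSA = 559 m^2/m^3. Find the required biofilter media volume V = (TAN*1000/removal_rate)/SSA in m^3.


A = 2.79*1000 / 0.53 = 5264.1509 m^2
V = 5264.1509 / 559 = 9.41709

9.41709 m^3


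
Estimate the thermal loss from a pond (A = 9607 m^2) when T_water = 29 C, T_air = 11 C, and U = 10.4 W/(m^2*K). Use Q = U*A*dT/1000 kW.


Temperature difference dT = 29 - 11 = 18 K
Heat loss (W) = U * A * dT = 10.4 * 9607 * 18 = 1798430.4 W
Convert to kW: 1798430.4 / 1000 = 1798.4304 kW

1798.4304 kW


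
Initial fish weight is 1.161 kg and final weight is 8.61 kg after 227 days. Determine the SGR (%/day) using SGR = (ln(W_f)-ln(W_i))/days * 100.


ln(W_f) = ln(8.61) = 2.1529243
ln(W_i) = ln(1.161) = 0.1492817
ln(W_f) - ln(W_i) = 2.1529243 - 0.1492817 = 2.0036426
SGR = 2.0036426 / 227 * 100 = 0.882662 %/day

0.882662 %/day


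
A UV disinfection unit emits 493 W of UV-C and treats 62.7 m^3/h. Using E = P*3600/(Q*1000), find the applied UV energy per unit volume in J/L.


Energy delivered per hour = 493 W * 3600 s = 1774800 J/h
Volume treated per hour = 62.7 m^3/h * 1000 = 62700 L/h
dose = 1774800 / 62700 = 28.3062 J/L

28.3062 J/L


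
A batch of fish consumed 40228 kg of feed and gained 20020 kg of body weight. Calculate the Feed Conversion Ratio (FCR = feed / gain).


FCR = feed consumed / weight gained
FCR = 40228 kg / 20020 kg = 2.00939

2.00939


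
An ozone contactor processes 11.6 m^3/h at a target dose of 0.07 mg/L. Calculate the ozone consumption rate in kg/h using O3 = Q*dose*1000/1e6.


O3 demand (mg/h) = Q * dose * 1000 = 11.6 * 0.07 * 1000 = 812 mg/h
Convert mg to kg: 812 / 1e6 = 8.12e-04 kg/h

8.12e-04 kg/h


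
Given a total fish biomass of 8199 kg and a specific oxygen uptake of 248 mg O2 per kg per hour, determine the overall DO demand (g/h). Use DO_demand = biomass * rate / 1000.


Total O2 consumption (mg/h) = 8199 kg * 248 mg/(kg*h) = 2033352 mg/h
Convert to g/h: 2033352 / 1000 = 2033.352 g/h

2033.352 g/h


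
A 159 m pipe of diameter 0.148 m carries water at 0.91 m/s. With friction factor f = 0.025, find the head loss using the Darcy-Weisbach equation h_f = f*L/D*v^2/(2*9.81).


v^2 = 0.91^2 = 0.8281 m^2/s^2
L/D = 159/0.148 = 1074.3243
h_f = f*(L/D)*v^2/(2g) = 0.025 * 1074.3243 * 0.8281 / 19.62 = 1.1336 m

1.1336 m


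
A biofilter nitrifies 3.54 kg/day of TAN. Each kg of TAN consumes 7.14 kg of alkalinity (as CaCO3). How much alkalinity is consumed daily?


Alkalinity factor: 7.14 kg CaCO3 consumed per kg TAN nitrified
alk = 3.54 kg TAN * 7.14 = 25.2756 kg CaCO3/day

25.2756 kg CaCO3/day


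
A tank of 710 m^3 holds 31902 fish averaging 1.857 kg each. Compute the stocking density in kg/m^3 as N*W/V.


Total biomass = 31902 fish * 1.857 kg = 59242.014 kg
Density = total biomass / volume = 59242.014 / 710 = 83.4395 kg/m^3

83.4395 kg/m^3


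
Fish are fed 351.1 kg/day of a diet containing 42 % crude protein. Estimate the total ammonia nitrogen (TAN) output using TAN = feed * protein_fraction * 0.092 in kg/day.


Protein in feed = 351.1 * 42/100 = 147.462 kg/day
TAN = protein * 0.092 = 147.462 * 0.092 = 13.566504 kg/day

13.566504 kg/day


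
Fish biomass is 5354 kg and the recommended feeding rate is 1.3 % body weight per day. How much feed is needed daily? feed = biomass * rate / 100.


Feeding rate fraction = 1.3% / 100 = 0.013
Daily feed = 5354 kg * 0.013 = 69.602 kg/day

69.602 kg/day


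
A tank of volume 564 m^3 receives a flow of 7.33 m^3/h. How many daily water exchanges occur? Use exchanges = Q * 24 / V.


Daily flow volume = 7.33 m^3/h * 24 h = 175.92 m^3/day
Exchanges = daily flow / tank volume = 175.92 / 564 = 0.311915 exchanges/day

0.311915 exchanges/day


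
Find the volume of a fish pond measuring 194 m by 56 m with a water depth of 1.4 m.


Base area = L * W = 194 * 56 = 10864 m^2
Volume = area * depth = 10864 * 1.4 = 15209.6 m^3

15209.6 m^3


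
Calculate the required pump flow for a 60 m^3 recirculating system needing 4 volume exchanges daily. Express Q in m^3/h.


Daily recirculation volume = 60 m^3 * 4 = 240 m^3/day
Flow rate Q = daily volume / 24 h = 240 / 24 = 10 m^3/h

10 m^3/h


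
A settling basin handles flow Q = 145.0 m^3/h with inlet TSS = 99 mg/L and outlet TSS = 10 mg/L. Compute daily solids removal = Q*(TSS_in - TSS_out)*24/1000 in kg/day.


Concentration drop: TSS_in - TSS_out = 99 - 10 = 89 mg/L
Hourly solids removed = Q * dTSS = 145.0 m^3/h * 89 mg/L = 12905 g/h  (m^3/h * mg/L = g/h)
Daily solids removed = 12905 * 24 = 309720 g/day
Convert g to kg: 309720 / 1000 = 309.72 kg/day

309.72 kg/day


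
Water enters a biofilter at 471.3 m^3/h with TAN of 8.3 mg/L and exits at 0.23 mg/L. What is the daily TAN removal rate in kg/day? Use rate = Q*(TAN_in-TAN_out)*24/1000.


Concentration drop: TAN_in - TAN_out = 8.3 - 0.23 = 8.07 mg/L
Hourly TAN removed = Q * dTAN = 471.3 m^3/h * 8.07 mg/L = 3803.391 g/h  (m^3/h * mg/L = g/h)
Daily TAN removed = 3803.391 * 24 = 91281.384 g/day
Convert to kg/day: 91281.384 / 1000 = 91.281384 kg/day

91.281384 kg/day


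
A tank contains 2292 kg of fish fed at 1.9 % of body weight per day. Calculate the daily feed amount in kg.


Feeding rate fraction = 1.9% / 100 = 0.019
Daily feed = 2292 kg * 0.019 = 43.548 kg/day

43.548 kg/day


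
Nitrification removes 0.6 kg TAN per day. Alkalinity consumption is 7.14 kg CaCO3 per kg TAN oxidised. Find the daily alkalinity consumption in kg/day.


Alkalinity factor: 7.14 kg CaCO3 consumed per kg TAN nitrified
alk = 0.6 kg TAN * 7.14 = 4.284 kg CaCO3/day

4.284 kg CaCO3/day


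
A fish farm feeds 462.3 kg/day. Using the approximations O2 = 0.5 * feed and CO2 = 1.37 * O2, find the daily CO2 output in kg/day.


O2 = 462.3 * 0.5 = 231.15
CO2 = 231.15 * 1.37 = 316.6755

316.6755 kg/day


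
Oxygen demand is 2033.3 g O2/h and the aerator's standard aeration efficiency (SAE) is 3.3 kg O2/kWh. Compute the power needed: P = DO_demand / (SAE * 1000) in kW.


SAE in g O2/kWh = 3.3 * 1000 = 3300 g/kWh
P = DO_demand / SAE_g = 2033.3 / 3300 = 0.616152 kW

0.616152 kW


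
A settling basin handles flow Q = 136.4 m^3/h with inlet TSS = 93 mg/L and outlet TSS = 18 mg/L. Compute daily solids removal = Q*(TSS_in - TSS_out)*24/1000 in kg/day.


Concentration drop: TSS_in - TSS_out = 93 - 18 = 75 mg/L
Hourly solids removed = Q * dTSS = 136.4 m^3/h * 75 mg/L = 10230 g/h  (m^3/h * mg/L = g/h)
Daily solids removed = 10230 * 24 = 245520 g/day
Convert g to kg: 245520 / 1000 = 245.52 kg/day

245.52 kg/day


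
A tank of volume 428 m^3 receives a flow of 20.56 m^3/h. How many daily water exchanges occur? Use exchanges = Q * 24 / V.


Daily flow volume = 20.56 m^3/h * 24 h = 493.44 m^3/day
Exchanges = daily flow / tank volume = 493.44 / 428 = 1.1529 exchanges/day

1.1529 exchanges/day


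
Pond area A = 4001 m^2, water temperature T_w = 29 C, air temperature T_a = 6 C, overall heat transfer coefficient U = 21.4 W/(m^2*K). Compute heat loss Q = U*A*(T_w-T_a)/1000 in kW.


Temperature difference dT = 29 - 6 = 23 K
Heat loss (W) = U * A * dT = 21.4 * 4001 * 23 = 1969292.2 W
Convert to kW: 1969292.2 / 1000 = 1969.2922 kW

1969.2922 kW


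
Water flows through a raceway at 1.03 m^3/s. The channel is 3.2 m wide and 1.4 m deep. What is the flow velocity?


Cross-sectional area = W * d = 3.2 * 1.4 = 4.48 m^2
Velocity = Q / A = 1.03 / 4.48 = 0.229911 m/s

0.229911 m/s


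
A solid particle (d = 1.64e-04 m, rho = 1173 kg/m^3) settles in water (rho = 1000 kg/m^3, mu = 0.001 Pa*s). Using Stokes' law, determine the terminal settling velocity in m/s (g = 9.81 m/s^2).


Density difference: rho_p - rho_f = 1173 - 1000 = 173 kg/m^3
d^2 = (1.64e-04)^2 = 2.6896e-08 m^2
Numerator = (rho_p - rho_f) * g * d^2 = 173 * 9.81 * 2.6896e-08 = 4.5646008e-05
Denominator = 18 * mu = 18 * 0.001 = 0.018
v_s = 4.5646008e-05 / 0.018 = 0.00253589 m/s
Check: Re = rho_f * v_s * d / mu = 1000 * 0.00253589 * 1.64e-04 / 0.001 = 0.416 < 1, so Stokes' law applies.

0.00253589 m/s


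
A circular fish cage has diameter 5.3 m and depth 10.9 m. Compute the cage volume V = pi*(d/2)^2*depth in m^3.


r = d/2 = 5.3/2 = 2.65 m
Base area = pi*r^2 = pi*2.65^2 = 22.061834 m^2
Volume = 22.061834 * 10.9 = 240.474 m^3

240.474 m^3


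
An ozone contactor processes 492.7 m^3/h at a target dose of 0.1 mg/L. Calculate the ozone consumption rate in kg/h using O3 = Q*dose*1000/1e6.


O3 demand (mg/h) = Q * dose * 1000 = 492.7 * 0.1 * 1000 = 49270 mg/h
Convert mg to kg: 49270 / 1e6 = 0.04927 kg/h

0.04927 kg/h


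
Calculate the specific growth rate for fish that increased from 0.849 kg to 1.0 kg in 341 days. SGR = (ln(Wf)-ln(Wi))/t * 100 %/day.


ln(W_f) = ln(1.0) = 0
ln(W_i) = ln(0.849) = -0.16369609
ln(W_f) - ln(W_i) = 0 - -0.16369609 = 0.16369609
SGR = 0.16369609 / 341 * 100 = 0.0480047 %/day

0.0480047 %/day


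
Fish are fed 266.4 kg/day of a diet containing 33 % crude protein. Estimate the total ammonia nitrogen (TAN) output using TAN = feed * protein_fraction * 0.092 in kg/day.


Protein in feed = 266.4 * 33/100 = 87.912 kg/day
TAN = protein * 0.092 = 87.912 * 0.092 = 8.087904 kg/day

8.087904 kg/day


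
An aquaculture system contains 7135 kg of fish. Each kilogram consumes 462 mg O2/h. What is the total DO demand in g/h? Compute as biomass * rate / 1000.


Total O2 consumption (mg/h) = 7135 kg * 462 mg/(kg*h) = 3296370 mg/h
Convert to g/h: 3296370 / 1000 = 3296.37 g/h

3296.37 g/h


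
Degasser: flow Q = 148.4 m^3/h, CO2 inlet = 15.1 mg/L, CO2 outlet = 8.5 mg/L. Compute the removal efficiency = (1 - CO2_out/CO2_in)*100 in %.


CO2_out / CO2_in = 8.5 / 15.1 = 0.56291391
Fraction remaining = 0.56291391
efficiency = (1 - 0.56291391) * 100 = 43.7086 %

43.7086 %


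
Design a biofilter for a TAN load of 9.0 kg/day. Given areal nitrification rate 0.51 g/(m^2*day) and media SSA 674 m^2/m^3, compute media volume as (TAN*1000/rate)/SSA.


A = 9.0*1000 / 0.51 = 17647.059 m^2
V = 17647.059 / 674 = 26.1826

26.1826 m^3


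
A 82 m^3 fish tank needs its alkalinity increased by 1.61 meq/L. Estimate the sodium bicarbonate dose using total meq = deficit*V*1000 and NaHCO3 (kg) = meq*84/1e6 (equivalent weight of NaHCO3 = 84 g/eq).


Tank volume in L = 82 m^3 * 1000 = 82000 L
Total meq required = 1.61 meq/L * 82000 L = 132020 meq
NaHCO3 mass = 132020 meq * 84 mg/meq / 1e6 = 11.0897 kg

11.0897 kg


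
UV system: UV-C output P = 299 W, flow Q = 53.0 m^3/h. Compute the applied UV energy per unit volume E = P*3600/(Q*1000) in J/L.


Energy delivered per hour = 299 W * 3600 s = 1076400 J/h
Volume treated per hour = 53.0 m^3/h * 1000 = 53000 L/h
dose = 1076400 / 53000 = 20.3094 J/L

20.3094 J/L


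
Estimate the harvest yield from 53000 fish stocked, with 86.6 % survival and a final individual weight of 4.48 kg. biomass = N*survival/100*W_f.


Survivors = 53000 * 86.6/100 = 45898 fish
Harvest biomass = survivors * W_f = 45898 * 4.48 = 205623.04 kg

205623.04 kg


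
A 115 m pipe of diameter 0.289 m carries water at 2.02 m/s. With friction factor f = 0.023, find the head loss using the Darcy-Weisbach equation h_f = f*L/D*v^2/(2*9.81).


v^2 = 2.02^2 = 4.0804 m^2/s^2
L/D = 115/0.289 = 397.92388
h_f = f*(L/D)*v^2/(2g) = 0.023 * 397.92388 * 4.0804 / 19.62 = 1.90341 m

1.90341 m


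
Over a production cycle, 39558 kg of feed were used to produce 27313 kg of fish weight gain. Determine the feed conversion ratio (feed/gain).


FCR = feed consumed / weight gained
FCR = 39558 kg / 27313 kg = 1.44832

1.44832


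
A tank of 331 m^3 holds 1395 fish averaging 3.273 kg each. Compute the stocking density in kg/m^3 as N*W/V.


Total biomass = 1395 fish * 3.273 kg = 4565.835 kg
Density = total biomass / volume = 4565.835 / 331 = 13.7941 kg/m^3

13.7941 kg/m^3


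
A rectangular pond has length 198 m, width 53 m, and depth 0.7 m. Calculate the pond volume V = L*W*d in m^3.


Base area = L * W = 198 * 53 = 10494 m^2
Volume = area * depth = 10494 * 0.7 = 7345.8 m^3

7345.8 m^3


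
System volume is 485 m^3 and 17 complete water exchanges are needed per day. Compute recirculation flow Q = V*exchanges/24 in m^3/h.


Daily recirculation volume = 485 m^3 * 17 = 8245 m^3/day
Flow rate Q = daily volume / 24 h = 8245 / 24 = 343.542 m^3/h

343.542 m^3/h


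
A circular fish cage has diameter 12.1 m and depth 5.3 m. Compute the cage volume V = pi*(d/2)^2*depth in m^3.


r = d/2 = 12.1/2 = 6.05 m
Base area = pi*r^2 = pi*6.05^2 = 114.99015 m^2
Volume = 114.99015 * 5.3 = 609.448 m^3

609.448 m^3


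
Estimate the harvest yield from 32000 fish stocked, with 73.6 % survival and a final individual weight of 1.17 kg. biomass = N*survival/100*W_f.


Survivors = 32000 * 73.6/100 = 23552 fish
Harvest biomass = survivors * W_f = 23552 * 1.17 = 27555.84 kg

27555.84 kg


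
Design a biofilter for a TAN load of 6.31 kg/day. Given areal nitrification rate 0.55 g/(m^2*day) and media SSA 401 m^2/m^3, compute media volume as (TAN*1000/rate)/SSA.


A = 6.31*1000 / 0.55 = 11472.727 m^2
V = 11472.727 / 401 = 28.6103

28.6103 m^3


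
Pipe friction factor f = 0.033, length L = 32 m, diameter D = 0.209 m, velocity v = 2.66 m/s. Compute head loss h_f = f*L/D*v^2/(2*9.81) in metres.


v^2 = 2.66^2 = 7.0756 m^2/s^2
L/D = 32/0.209 = 153.11005
h_f = f*(L/D)*v^2/(2g) = 0.033 * 153.11005 * 7.0756 / 19.62 = 1.82214 m

1.82214 m


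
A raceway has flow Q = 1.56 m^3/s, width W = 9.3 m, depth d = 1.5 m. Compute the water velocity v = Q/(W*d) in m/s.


Cross-sectional area = W * d = 9.3 * 1.5 = 13.95 m^2
Velocity = Q / A = 1.56 / 13.95 = 0.111828 m/s

0.111828 m/s


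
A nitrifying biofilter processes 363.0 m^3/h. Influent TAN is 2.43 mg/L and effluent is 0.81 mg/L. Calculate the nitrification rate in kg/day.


Concentration drop: TAN_in - TAN_out = 2.43 - 0.81 = 1.62 mg/L
Hourly TAN removed = Q * dTAN = 363.0 m^3/h * 1.62 mg/L = 588.06 g/h  (m^3/h * mg/L = g/h)
Daily TAN removed = 588.06 * 24 = 14113.44 g/day
Convert to kg/day: 14113.44 / 1000 = 14.11344 kg/day

14.11344 kg/day


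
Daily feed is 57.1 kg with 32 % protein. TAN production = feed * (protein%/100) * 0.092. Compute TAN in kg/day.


Protein in feed = 57.1 * 32/100 = 18.272 kg/day
TAN = protein * 0.092 = 18.272 * 0.092 = 1.681024 kg/day

1.681024 kg/day


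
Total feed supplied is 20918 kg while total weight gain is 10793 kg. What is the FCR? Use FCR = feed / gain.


FCR = feed consumed / weight gained
FCR = 20918 kg / 10793 kg = 1.93811

1.93811


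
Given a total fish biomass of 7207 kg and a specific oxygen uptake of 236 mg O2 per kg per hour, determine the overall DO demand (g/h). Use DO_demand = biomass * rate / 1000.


Total O2 consumption (mg/h) = 7207 kg * 236 mg/(kg*h) = 1700852 mg/h
Convert to g/h: 1700852 / 1000 = 1700.852 g/h

1700.852 g/h


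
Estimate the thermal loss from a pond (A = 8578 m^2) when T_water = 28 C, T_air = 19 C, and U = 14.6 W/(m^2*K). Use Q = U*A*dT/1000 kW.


Temperature difference dT = 28 - 19 = 9 K
Heat loss (W) = U * A * dT = 14.6 * 8578 * 9 = 1127149.2 W
Convert to kW: 1127149.2 / 1000 = 1127.1492 kW

1127.1492 kW


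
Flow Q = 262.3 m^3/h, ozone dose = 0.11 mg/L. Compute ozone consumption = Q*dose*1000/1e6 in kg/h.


O3 demand (mg/h) = Q * dose * 1000 = 262.3 * 0.11 * 1000 = 28853 mg/h
Convert mg to kg: 28853 / 1e6 = 0.028853 kg/h

0.028853 kg/h


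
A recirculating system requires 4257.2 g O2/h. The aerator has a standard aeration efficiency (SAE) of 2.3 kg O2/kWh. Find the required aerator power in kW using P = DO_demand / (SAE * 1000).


SAE in g O2/kWh = 2.3 * 1000 = 2300 g/kWh
P = DO_demand / SAE_g = 4257.2 / 2300 = 1.85096 kW

1.85096 kW


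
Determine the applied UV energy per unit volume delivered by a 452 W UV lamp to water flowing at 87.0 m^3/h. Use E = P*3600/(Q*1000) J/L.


Energy delivered per hour = 452 W * 3600 s = 1627200 J/h
Volume treated per hour = 87.0 m^3/h * 1000 = 87000 L/h
dose = 1627200 / 87000 = 18.7034 J/L

18.7034 J/L
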